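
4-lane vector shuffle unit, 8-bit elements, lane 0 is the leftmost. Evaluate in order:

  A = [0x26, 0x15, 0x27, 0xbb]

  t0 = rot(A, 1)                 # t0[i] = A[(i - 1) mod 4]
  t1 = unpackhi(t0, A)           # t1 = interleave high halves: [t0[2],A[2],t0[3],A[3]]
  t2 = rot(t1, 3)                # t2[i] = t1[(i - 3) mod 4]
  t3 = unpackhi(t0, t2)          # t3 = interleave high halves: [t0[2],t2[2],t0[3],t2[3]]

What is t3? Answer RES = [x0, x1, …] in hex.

RES = [ 0x15  0xbb  0x27  0x15 ]

t0 = [0xbb, 0x26, 0x15, 0x27]
t1 = [0x15, 0x27, 0x27, 0xbb]
t2 = [0x27, 0x27, 0xbb, 0x15]
t3 = [0x15, 0xbb, 0x27, 0x15]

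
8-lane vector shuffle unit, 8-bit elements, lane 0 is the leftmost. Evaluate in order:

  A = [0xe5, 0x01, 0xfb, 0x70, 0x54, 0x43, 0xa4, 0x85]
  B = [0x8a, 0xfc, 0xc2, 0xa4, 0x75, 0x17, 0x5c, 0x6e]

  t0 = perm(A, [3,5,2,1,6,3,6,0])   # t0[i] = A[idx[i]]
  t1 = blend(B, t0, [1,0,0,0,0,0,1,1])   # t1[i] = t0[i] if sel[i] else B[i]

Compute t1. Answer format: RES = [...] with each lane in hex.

RES = [ 0x70  0xfc  0xc2  0xa4  0x75  0x17  0xa4  0xe5 ]

  t0: 70 43 fb 01 a4 70 a4 e5
  t1: 70 fc c2 a4 75 17 a4 e5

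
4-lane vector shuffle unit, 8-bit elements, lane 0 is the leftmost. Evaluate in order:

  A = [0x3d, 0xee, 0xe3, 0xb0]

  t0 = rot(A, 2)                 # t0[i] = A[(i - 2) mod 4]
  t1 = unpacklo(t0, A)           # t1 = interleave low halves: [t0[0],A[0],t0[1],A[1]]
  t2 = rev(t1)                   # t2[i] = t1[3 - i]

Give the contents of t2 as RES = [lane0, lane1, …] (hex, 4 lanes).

→ t0 |e3|b0|3d|ee|
→ t1 |e3|3d|b0|ee|
→ t2 |ee|b0|3d|e3|

RES = [0xee, 0xb0, 0x3d, 0xe3]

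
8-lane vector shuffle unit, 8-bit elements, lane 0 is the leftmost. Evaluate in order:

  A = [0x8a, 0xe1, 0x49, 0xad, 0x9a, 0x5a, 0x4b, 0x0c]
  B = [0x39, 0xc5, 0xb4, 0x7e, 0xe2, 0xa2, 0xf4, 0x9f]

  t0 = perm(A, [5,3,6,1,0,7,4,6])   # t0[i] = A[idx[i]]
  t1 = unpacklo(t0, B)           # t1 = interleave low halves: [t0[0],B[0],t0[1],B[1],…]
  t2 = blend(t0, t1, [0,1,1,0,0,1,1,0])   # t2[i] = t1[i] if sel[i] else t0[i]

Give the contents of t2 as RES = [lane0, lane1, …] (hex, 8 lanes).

  t0: 5a ad 4b e1 8a 0c 9a 4b
  t1: 5a 39 ad c5 4b b4 e1 7e
  t2: 5a 39 ad e1 8a b4 e1 4b

RES = [0x5a, 0x39, 0xad, 0xe1, 0x8a, 0xb4, 0xe1, 0x4b]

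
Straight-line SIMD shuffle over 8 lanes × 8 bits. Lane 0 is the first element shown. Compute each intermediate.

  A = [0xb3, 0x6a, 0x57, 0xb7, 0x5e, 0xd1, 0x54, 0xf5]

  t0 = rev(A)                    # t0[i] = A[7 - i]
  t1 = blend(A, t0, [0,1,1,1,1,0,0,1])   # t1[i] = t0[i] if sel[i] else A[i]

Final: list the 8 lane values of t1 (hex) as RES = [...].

→ t0 |f5|54|d1|5e|b7|57|6a|b3|
→ t1 |b3|54|d1|5e|b7|d1|54|b3|

RES = [ 0xb3  0x54  0xd1  0x5e  0xb7  0xd1  0x54  0xb3 ]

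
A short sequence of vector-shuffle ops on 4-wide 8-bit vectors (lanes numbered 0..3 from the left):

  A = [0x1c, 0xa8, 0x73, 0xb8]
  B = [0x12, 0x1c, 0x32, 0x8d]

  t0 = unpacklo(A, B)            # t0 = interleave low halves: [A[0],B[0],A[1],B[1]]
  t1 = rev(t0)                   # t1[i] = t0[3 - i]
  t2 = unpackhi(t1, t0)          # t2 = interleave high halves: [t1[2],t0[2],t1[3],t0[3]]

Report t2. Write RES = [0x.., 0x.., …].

  t0: 1c 12 a8 1c
  t1: 1c a8 12 1c
  t2: 12 a8 1c 1c

RES = [0x12, 0xa8, 0x1c, 0x1c]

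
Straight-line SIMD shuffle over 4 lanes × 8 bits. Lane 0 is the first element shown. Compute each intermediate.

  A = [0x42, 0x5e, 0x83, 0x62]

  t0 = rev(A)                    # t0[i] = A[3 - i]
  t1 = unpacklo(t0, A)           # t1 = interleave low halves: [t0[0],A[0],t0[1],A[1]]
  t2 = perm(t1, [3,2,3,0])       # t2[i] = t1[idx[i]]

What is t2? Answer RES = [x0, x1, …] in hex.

t0 = [0x62, 0x83, 0x5e, 0x42]
t1 = [0x62, 0x42, 0x83, 0x5e]
t2 = [0x5e, 0x83, 0x5e, 0x62]

RES = [ 0x5e  0x83  0x5e  0x62 ]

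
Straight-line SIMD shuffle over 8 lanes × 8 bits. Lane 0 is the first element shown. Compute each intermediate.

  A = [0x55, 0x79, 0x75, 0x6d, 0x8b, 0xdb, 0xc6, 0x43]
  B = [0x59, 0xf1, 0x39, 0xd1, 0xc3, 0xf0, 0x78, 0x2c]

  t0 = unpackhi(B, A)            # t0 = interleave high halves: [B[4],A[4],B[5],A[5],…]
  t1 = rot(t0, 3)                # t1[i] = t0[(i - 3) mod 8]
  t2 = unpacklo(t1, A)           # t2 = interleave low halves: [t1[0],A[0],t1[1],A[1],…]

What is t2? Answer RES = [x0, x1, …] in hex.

→ t0 |c3|8b|f0|db|78|c6|2c|43|
→ t1 |c6|2c|43|c3|8b|f0|db|78|
→ t2 |c6|55|2c|79|43|75|c3|6d|

RES = [ 0xc6  0x55  0x2c  0x79  0x43  0x75  0xc3  0x6d ]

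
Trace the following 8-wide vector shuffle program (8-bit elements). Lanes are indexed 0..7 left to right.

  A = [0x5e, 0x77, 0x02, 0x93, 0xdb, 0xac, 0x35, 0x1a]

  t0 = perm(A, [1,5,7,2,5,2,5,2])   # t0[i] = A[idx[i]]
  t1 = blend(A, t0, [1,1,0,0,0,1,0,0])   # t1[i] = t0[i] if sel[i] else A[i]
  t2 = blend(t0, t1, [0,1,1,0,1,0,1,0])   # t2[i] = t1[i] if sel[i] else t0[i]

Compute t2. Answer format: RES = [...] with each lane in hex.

RES = [ 0x77  0xac  0x02  0x02  0xdb  0x02  0x35  0x02 ]

t0 = [0x77, 0xac, 0x1a, 0x02, 0xac, 0x02, 0xac, 0x02]
t1 = [0x77, 0xac, 0x02, 0x93, 0xdb, 0x02, 0x35, 0x1a]
t2 = [0x77, 0xac, 0x02, 0x02, 0xdb, 0x02, 0x35, 0x02]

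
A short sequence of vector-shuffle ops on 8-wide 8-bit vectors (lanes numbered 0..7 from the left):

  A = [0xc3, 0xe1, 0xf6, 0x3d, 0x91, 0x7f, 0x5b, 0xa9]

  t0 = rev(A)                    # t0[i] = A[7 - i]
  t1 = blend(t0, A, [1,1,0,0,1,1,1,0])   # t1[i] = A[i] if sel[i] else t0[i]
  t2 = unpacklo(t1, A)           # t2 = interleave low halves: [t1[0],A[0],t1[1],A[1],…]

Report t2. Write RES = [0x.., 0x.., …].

→ t0 |a9|5b|7f|91|3d|f6|e1|c3|
→ t1 |c3|e1|7f|91|91|7f|5b|c3|
→ t2 |c3|c3|e1|e1|7f|f6|91|3d|

RES = [0xc3, 0xc3, 0xe1, 0xe1, 0x7f, 0xf6, 0x91, 0x3d]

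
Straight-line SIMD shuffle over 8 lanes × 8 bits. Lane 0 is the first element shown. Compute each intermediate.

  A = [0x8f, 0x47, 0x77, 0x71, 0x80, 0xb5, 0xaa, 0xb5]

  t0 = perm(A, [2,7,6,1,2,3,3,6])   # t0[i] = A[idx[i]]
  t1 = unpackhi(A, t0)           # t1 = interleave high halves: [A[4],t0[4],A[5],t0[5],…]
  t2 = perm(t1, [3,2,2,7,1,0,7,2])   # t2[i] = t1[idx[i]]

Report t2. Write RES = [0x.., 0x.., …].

RES = [ 0x71  0xb5  0xb5  0xaa  0x77  0x80  0xaa  0xb5 ]

t0 = [0x77, 0xb5, 0xaa, 0x47, 0x77, 0x71, 0x71, 0xaa]
t1 = [0x80, 0x77, 0xb5, 0x71, 0xaa, 0x71, 0xb5, 0xaa]
t2 = [0x71, 0xb5, 0xb5, 0xaa, 0x77, 0x80, 0xaa, 0xb5]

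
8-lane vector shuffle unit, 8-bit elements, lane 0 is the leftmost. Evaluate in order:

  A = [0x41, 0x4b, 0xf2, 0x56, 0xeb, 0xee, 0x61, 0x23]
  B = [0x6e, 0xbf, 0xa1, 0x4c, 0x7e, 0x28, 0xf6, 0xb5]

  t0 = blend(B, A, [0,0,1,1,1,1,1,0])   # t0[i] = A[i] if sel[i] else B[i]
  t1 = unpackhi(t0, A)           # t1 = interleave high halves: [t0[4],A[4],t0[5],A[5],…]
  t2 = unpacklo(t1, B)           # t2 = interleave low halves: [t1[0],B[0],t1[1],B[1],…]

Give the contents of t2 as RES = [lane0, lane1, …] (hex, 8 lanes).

RES = [ 0xeb  0x6e  0xeb  0xbf  0xee  0xa1  0xee  0x4c ]

→ t0 |6e|bf|f2|56|eb|ee|61|b5|
→ t1 |eb|eb|ee|ee|61|61|b5|23|
→ t2 |eb|6e|eb|bf|ee|a1|ee|4c|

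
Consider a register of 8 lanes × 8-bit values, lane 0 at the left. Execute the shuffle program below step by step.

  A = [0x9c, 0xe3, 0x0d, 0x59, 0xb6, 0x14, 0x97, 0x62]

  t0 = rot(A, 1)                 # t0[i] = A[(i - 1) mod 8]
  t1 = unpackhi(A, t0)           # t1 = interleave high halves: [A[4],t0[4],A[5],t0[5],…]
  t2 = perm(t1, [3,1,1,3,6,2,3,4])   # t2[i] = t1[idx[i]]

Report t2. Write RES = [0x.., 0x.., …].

RES = [0xb6, 0x59, 0x59, 0xb6, 0x62, 0x14, 0xb6, 0x97]

  t0: 62 9c e3 0d 59 b6 14 97
  t1: b6 59 14 b6 97 14 62 97
  t2: b6 59 59 b6 62 14 b6 97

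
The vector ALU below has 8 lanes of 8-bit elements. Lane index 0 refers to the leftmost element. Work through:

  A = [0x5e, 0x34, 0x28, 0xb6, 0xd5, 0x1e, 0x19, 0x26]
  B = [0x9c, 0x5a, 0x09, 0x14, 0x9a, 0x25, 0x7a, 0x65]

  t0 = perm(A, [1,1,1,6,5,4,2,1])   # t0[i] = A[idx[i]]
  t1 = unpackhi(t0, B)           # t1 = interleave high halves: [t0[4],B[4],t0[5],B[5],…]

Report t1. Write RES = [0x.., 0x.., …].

RES = [ 0x1e  0x9a  0xd5  0x25  0x28  0x7a  0x34  0x65 ]

→ t0 |34|34|34|19|1e|d5|28|34|
→ t1 |1e|9a|d5|25|28|7a|34|65|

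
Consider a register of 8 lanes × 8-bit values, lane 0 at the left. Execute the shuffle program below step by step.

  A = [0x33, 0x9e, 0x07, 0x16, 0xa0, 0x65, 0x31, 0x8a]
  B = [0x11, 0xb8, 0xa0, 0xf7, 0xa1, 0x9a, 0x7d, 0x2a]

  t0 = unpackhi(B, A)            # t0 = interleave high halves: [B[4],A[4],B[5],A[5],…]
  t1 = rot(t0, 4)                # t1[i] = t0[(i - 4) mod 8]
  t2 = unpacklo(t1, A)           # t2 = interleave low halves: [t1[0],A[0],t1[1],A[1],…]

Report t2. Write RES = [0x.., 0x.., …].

RES = [0x7d, 0x33, 0x31, 0x9e, 0x2a, 0x07, 0x8a, 0x16]

→ t0 |a1|a0|9a|65|7d|31|2a|8a|
→ t1 |7d|31|2a|8a|a1|a0|9a|65|
→ t2 |7d|33|31|9e|2a|07|8a|16|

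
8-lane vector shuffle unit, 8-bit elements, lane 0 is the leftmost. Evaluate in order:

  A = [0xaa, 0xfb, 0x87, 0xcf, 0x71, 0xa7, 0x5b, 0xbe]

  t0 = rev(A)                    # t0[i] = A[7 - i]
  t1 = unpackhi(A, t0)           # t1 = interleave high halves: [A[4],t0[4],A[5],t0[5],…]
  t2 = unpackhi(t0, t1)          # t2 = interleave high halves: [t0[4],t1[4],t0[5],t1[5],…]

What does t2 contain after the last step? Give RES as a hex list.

RES = [0xcf, 0x5b, 0x87, 0xfb, 0xfb, 0xbe, 0xaa, 0xaa]

t0 = [0xbe, 0x5b, 0xa7, 0x71, 0xcf, 0x87, 0xfb, 0xaa]
t1 = [0x71, 0xcf, 0xa7, 0x87, 0x5b, 0xfb, 0xbe, 0xaa]
t2 = [0xcf, 0x5b, 0x87, 0xfb, 0xfb, 0xbe, 0xaa, 0xaa]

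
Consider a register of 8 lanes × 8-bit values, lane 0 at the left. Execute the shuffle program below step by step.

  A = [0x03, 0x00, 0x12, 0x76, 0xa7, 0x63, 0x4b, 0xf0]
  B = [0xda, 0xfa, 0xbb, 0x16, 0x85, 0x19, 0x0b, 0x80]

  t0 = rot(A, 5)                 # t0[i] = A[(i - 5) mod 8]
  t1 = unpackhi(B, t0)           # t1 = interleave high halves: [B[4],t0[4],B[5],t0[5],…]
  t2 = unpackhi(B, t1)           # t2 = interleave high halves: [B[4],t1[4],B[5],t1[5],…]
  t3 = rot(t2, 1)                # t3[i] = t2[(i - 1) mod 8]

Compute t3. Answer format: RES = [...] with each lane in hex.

RES = [0x12, 0x85, 0x0b, 0x19, 0x00, 0x0b, 0x80, 0x80]

t0 = [0x76, 0xa7, 0x63, 0x4b, 0xf0, 0x03, 0x00, 0x12]
t1 = [0x85, 0xf0, 0x19, 0x03, 0x0b, 0x00, 0x80, 0x12]
t2 = [0x85, 0x0b, 0x19, 0x00, 0x0b, 0x80, 0x80, 0x12]
t3 = [0x12, 0x85, 0x0b, 0x19, 0x00, 0x0b, 0x80, 0x80]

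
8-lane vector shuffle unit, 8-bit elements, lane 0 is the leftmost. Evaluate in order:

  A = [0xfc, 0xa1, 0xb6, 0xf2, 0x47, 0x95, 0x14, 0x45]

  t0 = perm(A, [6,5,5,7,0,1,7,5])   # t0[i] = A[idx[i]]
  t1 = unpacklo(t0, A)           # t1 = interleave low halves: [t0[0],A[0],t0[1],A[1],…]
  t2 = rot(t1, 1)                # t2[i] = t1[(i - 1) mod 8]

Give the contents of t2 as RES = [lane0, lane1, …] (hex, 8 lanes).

RES = [0xf2, 0x14, 0xfc, 0x95, 0xa1, 0x95, 0xb6, 0x45]

t0 = [0x14, 0x95, 0x95, 0x45, 0xfc, 0xa1, 0x45, 0x95]
t1 = [0x14, 0xfc, 0x95, 0xa1, 0x95, 0xb6, 0x45, 0xf2]
t2 = [0xf2, 0x14, 0xfc, 0x95, 0xa1, 0x95, 0xb6, 0x45]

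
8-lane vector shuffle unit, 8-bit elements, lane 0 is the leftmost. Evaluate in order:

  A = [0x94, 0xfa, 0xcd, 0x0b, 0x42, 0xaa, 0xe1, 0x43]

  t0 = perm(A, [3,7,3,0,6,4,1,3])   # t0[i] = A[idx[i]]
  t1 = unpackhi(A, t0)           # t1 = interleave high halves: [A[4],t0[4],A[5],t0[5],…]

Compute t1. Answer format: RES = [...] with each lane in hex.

→ t0 |0b|43|0b|94|e1|42|fa|0b|
→ t1 |42|e1|aa|42|e1|fa|43|0b|

RES = [0x42, 0xe1, 0xaa, 0x42, 0xe1, 0xfa, 0x43, 0x0b]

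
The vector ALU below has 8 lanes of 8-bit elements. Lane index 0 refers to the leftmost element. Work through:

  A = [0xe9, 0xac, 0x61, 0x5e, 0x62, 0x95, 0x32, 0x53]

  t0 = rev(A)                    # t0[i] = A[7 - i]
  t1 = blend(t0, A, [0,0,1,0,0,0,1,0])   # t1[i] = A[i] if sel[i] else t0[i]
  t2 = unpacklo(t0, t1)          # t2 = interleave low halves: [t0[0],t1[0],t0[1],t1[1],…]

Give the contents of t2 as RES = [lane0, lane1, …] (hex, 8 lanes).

RES = [0x53, 0x53, 0x32, 0x32, 0x95, 0x61, 0x62, 0x62]

t0 = [0x53, 0x32, 0x95, 0x62, 0x5e, 0x61, 0xac, 0xe9]
t1 = [0x53, 0x32, 0x61, 0x62, 0x5e, 0x61, 0x32, 0xe9]
t2 = [0x53, 0x53, 0x32, 0x32, 0x95, 0x61, 0x62, 0x62]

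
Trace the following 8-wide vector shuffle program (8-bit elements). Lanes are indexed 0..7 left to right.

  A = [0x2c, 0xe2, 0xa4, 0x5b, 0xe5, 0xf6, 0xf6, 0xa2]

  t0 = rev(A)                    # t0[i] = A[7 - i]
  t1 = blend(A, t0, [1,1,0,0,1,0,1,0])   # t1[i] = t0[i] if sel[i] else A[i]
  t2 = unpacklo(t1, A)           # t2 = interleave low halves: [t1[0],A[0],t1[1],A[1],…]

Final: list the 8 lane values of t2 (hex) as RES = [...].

→ t0 |a2|f6|f6|e5|5b|a4|e2|2c|
→ t1 |a2|f6|a4|5b|5b|f6|e2|a2|
→ t2 |a2|2c|f6|e2|a4|a4|5b|5b|

RES = [ 0xa2  0x2c  0xf6  0xe2  0xa4  0xa4  0x5b  0x5b ]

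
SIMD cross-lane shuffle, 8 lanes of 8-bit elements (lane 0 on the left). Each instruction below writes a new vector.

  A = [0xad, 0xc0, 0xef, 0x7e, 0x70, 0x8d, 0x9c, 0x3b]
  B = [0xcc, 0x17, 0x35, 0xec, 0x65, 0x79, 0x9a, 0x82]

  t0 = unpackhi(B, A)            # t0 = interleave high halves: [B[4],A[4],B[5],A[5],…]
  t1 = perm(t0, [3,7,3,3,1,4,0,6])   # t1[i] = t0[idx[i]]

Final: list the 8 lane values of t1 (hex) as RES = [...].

t0 = [0x65, 0x70, 0x79, 0x8d, 0x9a, 0x9c, 0x82, 0x3b]
t1 = [0x8d, 0x3b, 0x8d, 0x8d, 0x70, 0x9a, 0x65, 0x82]

RES = [0x8d, 0x3b, 0x8d, 0x8d, 0x70, 0x9a, 0x65, 0x82]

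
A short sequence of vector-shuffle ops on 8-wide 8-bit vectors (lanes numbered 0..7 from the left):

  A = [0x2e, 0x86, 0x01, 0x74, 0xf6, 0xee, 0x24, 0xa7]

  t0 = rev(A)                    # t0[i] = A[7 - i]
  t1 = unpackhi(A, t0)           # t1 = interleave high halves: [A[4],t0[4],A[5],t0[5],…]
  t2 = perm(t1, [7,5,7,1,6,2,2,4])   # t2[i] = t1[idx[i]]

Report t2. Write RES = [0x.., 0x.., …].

RES = [0x2e, 0x86, 0x2e, 0x74, 0xa7, 0xee, 0xee, 0x24]

→ t0 |a7|24|ee|f6|74|01|86|2e|
→ t1 |f6|74|ee|01|24|86|a7|2e|
→ t2 |2e|86|2e|74|a7|ee|ee|24|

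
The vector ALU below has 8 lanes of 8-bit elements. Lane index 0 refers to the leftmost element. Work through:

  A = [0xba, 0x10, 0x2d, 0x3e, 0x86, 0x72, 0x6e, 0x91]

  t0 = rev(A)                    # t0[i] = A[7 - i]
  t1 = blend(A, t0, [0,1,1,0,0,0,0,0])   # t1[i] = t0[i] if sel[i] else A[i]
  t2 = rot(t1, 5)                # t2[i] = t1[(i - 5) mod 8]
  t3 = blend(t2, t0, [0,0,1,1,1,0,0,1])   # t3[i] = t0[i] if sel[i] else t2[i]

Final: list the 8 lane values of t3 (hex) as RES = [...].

t0 = [0x91, 0x6e, 0x72, 0x86, 0x3e, 0x2d, 0x10, 0xba]
t1 = [0xba, 0x6e, 0x72, 0x3e, 0x86, 0x72, 0x6e, 0x91]
t2 = [0x3e, 0x86, 0x72, 0x6e, 0x91, 0xba, 0x6e, 0x72]
t3 = [0x3e, 0x86, 0x72, 0x86, 0x3e, 0xba, 0x6e, 0xba]

RES = [0x3e, 0x86, 0x72, 0x86, 0x3e, 0xba, 0x6e, 0xba]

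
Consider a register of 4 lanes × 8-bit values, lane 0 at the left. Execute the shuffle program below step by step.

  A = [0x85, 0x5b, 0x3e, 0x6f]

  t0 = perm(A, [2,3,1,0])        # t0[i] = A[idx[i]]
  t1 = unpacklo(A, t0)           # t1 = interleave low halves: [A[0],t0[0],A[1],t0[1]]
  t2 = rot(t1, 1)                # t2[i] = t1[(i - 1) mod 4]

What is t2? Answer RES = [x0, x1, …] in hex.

RES = [0x6f, 0x85, 0x3e, 0x5b]

→ t0 |3e|6f|5b|85|
→ t1 |85|3e|5b|6f|
→ t2 |6f|85|3e|5b|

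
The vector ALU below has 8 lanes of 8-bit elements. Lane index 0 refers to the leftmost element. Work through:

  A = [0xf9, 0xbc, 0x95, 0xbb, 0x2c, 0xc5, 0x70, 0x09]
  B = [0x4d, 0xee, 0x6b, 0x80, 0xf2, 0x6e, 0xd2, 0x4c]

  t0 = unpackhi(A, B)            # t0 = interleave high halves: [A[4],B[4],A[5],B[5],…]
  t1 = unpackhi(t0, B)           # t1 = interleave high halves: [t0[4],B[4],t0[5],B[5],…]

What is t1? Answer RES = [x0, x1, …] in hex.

RES = [0x70, 0xf2, 0xd2, 0x6e, 0x09, 0xd2, 0x4c, 0x4c]

  t0: 2c f2 c5 6e 70 d2 09 4c
  t1: 70 f2 d2 6e 09 d2 4c 4c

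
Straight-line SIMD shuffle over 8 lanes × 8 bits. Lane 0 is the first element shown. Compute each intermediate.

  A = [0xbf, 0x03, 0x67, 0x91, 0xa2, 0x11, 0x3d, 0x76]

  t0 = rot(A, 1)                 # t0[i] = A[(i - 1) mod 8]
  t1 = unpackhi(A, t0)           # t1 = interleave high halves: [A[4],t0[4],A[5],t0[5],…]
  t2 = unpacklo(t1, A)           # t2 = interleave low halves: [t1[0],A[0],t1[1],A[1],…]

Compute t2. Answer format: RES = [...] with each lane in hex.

RES = [ 0xa2  0xbf  0x91  0x03  0x11  0x67  0xa2  0x91 ]

→ t0 |76|bf|03|67|91|a2|11|3d|
→ t1 |a2|91|11|a2|3d|11|76|3d|
→ t2 |a2|bf|91|03|11|67|a2|91|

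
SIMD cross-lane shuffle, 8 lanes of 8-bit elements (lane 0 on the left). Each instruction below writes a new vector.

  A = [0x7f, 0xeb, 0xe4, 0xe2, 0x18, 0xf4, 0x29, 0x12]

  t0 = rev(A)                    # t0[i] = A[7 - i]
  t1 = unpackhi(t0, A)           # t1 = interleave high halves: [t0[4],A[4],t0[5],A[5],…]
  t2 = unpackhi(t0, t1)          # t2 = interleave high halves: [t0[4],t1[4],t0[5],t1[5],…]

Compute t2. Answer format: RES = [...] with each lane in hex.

RES = [0xe2, 0xeb, 0xe4, 0x29, 0xeb, 0x7f, 0x7f, 0x12]

→ t0 |12|29|f4|18|e2|e4|eb|7f|
→ t1 |e2|18|e4|f4|eb|29|7f|12|
→ t2 |e2|eb|e4|29|eb|7f|7f|12|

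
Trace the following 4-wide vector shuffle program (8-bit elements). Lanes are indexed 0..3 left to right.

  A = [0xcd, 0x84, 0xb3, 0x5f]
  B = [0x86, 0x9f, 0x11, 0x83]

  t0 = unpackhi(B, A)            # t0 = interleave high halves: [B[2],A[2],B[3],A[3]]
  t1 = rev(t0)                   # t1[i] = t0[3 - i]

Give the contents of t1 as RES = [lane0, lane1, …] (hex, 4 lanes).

RES = [0x5f, 0x83, 0xb3, 0x11]

→ t0 |11|b3|83|5f|
→ t1 |5f|83|b3|11|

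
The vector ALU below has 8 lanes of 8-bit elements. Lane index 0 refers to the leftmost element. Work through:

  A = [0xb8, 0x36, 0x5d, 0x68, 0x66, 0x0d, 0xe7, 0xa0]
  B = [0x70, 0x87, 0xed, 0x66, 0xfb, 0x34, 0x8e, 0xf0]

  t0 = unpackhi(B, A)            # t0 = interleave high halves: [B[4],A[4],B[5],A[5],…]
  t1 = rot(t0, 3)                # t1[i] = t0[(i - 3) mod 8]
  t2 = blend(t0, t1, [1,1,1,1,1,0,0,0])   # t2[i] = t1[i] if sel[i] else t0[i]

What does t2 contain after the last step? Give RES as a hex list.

RES = [ 0xe7  0xf0  0xa0  0xfb  0x66  0xe7  0xf0  0xa0 ]

  t0: fb 66 34 0d 8e e7 f0 a0
  t1: e7 f0 a0 fb 66 34 0d 8e
  t2: e7 f0 a0 fb 66 e7 f0 a0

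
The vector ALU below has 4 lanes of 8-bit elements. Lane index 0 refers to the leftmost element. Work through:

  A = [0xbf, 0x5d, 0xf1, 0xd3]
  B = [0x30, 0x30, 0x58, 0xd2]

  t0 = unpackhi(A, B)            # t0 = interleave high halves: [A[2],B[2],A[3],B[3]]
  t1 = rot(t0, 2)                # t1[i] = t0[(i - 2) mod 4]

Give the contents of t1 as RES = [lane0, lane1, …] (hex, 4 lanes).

RES = [ 0xd3  0xd2  0xf1  0x58 ]

t0 = [0xf1, 0x58, 0xd3, 0xd2]
t1 = [0xd3, 0xd2, 0xf1, 0x58]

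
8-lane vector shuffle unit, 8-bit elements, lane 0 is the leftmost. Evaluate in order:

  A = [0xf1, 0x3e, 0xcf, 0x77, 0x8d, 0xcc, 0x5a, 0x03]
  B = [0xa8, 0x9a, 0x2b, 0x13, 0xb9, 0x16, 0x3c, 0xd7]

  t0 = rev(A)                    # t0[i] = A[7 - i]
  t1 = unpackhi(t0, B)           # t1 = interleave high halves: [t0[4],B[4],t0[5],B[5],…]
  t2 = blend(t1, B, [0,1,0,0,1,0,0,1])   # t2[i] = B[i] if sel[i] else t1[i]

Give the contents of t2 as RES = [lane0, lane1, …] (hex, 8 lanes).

RES = [0x77, 0x9a, 0xcf, 0x16, 0xb9, 0x3c, 0xf1, 0xd7]

  t0: 03 5a cc 8d 77 cf 3e f1
  t1: 77 b9 cf 16 3e 3c f1 d7
  t2: 77 9a cf 16 b9 3c f1 d7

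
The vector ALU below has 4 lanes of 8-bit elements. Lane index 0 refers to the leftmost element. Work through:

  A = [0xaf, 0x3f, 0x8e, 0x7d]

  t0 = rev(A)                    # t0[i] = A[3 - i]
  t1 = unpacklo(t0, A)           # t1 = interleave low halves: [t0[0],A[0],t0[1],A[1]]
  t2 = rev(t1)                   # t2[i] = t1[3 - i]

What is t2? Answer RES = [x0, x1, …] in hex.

→ t0 |7d|8e|3f|af|
→ t1 |7d|af|8e|3f|
→ t2 |3f|8e|af|7d|

RES = [ 0x3f  0x8e  0xaf  0x7d ]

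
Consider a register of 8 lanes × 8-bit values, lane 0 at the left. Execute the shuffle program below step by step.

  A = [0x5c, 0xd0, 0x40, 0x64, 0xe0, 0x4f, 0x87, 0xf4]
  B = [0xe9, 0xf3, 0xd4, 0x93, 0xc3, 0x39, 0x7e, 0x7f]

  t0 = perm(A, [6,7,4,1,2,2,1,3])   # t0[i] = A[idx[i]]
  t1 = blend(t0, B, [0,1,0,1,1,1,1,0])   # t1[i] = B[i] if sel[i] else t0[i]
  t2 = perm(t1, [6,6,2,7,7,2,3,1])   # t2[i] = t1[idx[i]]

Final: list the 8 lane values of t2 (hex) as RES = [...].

RES = [ 0x7e  0x7e  0xe0  0x64  0x64  0xe0  0x93  0xf3 ]

t0 = [0x87, 0xf4, 0xe0, 0xd0, 0x40, 0x40, 0xd0, 0x64]
t1 = [0x87, 0xf3, 0xe0, 0x93, 0xc3, 0x39, 0x7e, 0x64]
t2 = [0x7e, 0x7e, 0xe0, 0x64, 0x64, 0xe0, 0x93, 0xf3]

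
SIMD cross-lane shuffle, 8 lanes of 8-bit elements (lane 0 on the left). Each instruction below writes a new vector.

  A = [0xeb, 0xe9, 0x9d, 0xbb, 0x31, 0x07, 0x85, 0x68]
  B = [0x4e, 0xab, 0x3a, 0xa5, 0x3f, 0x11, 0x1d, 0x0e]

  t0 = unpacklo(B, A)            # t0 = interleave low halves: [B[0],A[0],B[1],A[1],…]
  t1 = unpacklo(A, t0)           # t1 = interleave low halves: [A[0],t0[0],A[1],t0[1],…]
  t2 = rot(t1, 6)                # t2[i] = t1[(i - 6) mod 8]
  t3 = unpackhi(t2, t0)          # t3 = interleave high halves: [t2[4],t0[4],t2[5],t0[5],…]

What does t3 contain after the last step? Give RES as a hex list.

→ t0 |4e|eb|ab|e9|3a|9d|a5|bb|
→ t1 |eb|4e|e9|eb|9d|ab|bb|e9|
→ t2 |e9|eb|9d|ab|bb|e9|eb|4e|
→ t3 |bb|3a|e9|9d|eb|a5|4e|bb|

RES = [ 0xbb  0x3a  0xe9  0x9d  0xeb  0xa5  0x4e  0xbb ]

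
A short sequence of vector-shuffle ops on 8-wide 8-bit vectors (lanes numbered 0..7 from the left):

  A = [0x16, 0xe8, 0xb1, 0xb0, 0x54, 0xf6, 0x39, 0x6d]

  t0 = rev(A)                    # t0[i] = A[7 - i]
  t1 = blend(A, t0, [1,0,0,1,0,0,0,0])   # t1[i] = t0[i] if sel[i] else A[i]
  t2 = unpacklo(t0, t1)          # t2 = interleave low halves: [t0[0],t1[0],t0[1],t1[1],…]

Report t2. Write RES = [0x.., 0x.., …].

t0 = [0x6d, 0x39, 0xf6, 0x54, 0xb0, 0xb1, 0xe8, 0x16]
t1 = [0x6d, 0xe8, 0xb1, 0x54, 0x54, 0xf6, 0x39, 0x6d]
t2 = [0x6d, 0x6d, 0x39, 0xe8, 0xf6, 0xb1, 0x54, 0x54]

RES = [0x6d, 0x6d, 0x39, 0xe8, 0xf6, 0xb1, 0x54, 0x54]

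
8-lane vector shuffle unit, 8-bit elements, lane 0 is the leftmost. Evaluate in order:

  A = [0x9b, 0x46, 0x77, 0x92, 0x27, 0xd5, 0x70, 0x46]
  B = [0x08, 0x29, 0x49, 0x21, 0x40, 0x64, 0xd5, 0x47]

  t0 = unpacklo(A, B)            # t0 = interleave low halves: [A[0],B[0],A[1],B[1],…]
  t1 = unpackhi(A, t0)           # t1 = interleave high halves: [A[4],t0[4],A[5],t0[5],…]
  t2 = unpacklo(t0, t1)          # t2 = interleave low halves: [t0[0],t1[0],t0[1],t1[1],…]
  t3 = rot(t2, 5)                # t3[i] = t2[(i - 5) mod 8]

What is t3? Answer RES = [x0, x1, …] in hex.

RES = [0x77, 0x46, 0xd5, 0x29, 0x49, 0x9b, 0x27, 0x08]

→ t0 |9b|08|46|29|77|49|92|21|
→ t1 |27|77|d5|49|70|92|46|21|
→ t2 |9b|27|08|77|46|d5|29|49|
→ t3 |77|46|d5|29|49|9b|27|08|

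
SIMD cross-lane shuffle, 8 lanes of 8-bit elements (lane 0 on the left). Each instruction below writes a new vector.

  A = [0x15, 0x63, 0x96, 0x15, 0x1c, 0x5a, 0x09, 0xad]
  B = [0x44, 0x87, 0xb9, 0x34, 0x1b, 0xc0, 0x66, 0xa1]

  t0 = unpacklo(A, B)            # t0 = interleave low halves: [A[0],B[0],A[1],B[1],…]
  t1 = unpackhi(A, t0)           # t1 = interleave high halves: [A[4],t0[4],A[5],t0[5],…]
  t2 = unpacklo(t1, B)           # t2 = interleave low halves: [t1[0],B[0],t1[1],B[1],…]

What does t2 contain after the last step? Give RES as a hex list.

RES = [ 0x1c  0x44  0x96  0x87  0x5a  0xb9  0xb9  0x34 ]

  t0: 15 44 63 87 96 b9 15 34
  t1: 1c 96 5a b9 09 15 ad 34
  t2: 1c 44 96 87 5a b9 b9 34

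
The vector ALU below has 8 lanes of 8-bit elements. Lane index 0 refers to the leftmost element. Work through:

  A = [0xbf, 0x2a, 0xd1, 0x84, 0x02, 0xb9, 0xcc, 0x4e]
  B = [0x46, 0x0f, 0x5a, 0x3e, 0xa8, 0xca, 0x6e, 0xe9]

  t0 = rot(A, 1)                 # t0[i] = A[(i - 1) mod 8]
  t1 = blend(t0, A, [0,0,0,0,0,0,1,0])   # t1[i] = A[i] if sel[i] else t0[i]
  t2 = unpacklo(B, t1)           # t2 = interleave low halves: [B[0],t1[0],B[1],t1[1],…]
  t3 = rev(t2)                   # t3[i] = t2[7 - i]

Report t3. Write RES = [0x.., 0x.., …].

→ t0 |4e|bf|2a|d1|84|02|b9|cc|
→ t1 |4e|bf|2a|d1|84|02|cc|cc|
→ t2 |46|4e|0f|bf|5a|2a|3e|d1|
→ t3 |d1|3e|2a|5a|bf|0f|4e|46|

RES = [ 0xd1  0x3e  0x2a  0x5a  0xbf  0x0f  0x4e  0x46 ]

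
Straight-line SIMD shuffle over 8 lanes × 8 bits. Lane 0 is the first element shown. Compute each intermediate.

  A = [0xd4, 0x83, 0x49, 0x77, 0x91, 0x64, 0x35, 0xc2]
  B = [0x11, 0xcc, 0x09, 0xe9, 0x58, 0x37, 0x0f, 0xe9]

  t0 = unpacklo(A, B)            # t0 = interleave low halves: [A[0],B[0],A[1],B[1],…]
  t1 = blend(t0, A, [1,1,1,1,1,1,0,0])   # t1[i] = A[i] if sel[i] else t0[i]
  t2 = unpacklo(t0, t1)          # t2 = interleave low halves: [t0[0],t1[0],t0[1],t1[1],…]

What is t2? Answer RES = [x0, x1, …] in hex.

t0 = [0xd4, 0x11, 0x83, 0xcc, 0x49, 0x09, 0x77, 0xe9]
t1 = [0xd4, 0x83, 0x49, 0x77, 0x91, 0x64, 0x77, 0xe9]
t2 = [0xd4, 0xd4, 0x11, 0x83, 0x83, 0x49, 0xcc, 0x77]

RES = [0xd4, 0xd4, 0x11, 0x83, 0x83, 0x49, 0xcc, 0x77]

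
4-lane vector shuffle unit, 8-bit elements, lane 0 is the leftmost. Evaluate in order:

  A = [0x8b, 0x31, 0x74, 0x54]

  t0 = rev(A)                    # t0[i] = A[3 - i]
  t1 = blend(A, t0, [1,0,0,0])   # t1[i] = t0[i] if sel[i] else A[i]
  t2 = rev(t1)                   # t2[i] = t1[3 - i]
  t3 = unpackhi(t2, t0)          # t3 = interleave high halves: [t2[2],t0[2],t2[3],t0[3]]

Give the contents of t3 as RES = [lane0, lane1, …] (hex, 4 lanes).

→ t0 |54|74|31|8b|
→ t1 |54|31|74|54|
→ t2 |54|74|31|54|
→ t3 |31|31|54|8b|

RES = [ 0x31  0x31  0x54  0x8b ]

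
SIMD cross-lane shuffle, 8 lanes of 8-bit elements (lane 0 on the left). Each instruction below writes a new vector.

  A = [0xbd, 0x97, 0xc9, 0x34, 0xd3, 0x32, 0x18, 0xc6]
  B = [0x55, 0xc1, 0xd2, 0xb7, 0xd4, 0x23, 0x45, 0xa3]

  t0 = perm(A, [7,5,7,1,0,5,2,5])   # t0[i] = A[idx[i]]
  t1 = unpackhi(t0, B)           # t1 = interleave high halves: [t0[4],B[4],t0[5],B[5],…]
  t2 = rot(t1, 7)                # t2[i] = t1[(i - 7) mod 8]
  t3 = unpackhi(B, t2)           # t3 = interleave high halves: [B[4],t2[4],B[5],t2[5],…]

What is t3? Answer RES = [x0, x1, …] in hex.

t0 = [0xc6, 0x32, 0xc6, 0x97, 0xbd, 0x32, 0xc9, 0x32]
t1 = [0xbd, 0xd4, 0x32, 0x23, 0xc9, 0x45, 0x32, 0xa3]
t2 = [0xd4, 0x32, 0x23, 0xc9, 0x45, 0x32, 0xa3, 0xbd]
t3 = [0xd4, 0x45, 0x23, 0x32, 0x45, 0xa3, 0xa3, 0xbd]

RES = [0xd4, 0x45, 0x23, 0x32, 0x45, 0xa3, 0xa3, 0xbd]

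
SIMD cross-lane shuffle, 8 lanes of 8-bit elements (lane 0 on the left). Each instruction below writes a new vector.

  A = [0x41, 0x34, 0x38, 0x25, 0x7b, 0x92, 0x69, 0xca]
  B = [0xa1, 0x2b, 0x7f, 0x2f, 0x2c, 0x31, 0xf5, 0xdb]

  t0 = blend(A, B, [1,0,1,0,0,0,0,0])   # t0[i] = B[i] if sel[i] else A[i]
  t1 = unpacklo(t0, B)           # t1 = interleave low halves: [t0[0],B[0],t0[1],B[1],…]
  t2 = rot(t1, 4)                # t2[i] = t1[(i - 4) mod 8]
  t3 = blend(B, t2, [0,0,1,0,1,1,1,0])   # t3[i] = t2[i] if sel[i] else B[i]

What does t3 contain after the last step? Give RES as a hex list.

RES = [ 0xa1  0x2b  0x25  0x2f  0xa1  0xa1  0x34  0xdb ]

  t0: a1 34 7f 25 7b 92 69 ca
  t1: a1 a1 34 2b 7f 7f 25 2f
  t2: 7f 7f 25 2f a1 a1 34 2b
  t3: a1 2b 25 2f a1 a1 34 db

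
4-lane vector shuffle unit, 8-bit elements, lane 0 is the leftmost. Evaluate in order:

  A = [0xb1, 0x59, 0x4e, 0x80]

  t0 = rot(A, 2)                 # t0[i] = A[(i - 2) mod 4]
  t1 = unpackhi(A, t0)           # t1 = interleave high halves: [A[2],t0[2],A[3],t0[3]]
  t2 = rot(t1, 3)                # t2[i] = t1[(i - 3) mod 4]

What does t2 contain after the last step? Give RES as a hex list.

RES = [ 0xb1  0x80  0x59  0x4e ]

t0 = [0x4e, 0x80, 0xb1, 0x59]
t1 = [0x4e, 0xb1, 0x80, 0x59]
t2 = [0xb1, 0x80, 0x59, 0x4e]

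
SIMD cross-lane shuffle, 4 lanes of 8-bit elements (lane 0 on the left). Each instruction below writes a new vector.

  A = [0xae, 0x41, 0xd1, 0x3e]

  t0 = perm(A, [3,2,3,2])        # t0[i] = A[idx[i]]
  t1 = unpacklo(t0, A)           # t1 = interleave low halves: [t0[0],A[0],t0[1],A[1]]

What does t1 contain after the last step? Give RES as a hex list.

  t0: 3e d1 3e d1
  t1: 3e ae d1 41

RES = [ 0x3e  0xae  0xd1  0x41 ]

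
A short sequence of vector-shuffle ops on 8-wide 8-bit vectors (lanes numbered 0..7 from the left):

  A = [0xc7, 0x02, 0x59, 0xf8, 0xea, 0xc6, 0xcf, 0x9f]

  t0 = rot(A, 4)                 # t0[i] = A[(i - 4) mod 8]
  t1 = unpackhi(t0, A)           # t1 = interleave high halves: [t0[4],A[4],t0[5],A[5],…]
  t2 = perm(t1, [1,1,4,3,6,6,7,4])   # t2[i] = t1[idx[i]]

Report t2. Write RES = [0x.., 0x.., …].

  t0: ea c6 cf 9f c7 02 59 f8
  t1: c7 ea 02 c6 59 cf f8 9f
  t2: ea ea 59 c6 f8 f8 9f 59

RES = [0xea, 0xea, 0x59, 0xc6, 0xf8, 0xf8, 0x9f, 0x59]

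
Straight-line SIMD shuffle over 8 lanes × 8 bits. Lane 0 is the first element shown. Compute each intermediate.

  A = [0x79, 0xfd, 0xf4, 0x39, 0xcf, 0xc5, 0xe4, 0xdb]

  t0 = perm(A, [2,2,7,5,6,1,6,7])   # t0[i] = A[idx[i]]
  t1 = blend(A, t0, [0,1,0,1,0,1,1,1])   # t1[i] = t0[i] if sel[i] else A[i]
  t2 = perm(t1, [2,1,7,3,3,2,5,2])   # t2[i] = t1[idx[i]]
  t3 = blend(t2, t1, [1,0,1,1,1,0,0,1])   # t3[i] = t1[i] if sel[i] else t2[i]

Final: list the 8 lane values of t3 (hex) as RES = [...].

RES = [ 0x79  0xf4  0xf4  0xc5  0xcf  0xf4  0xfd  0xdb ]

t0 = [0xf4, 0xf4, 0xdb, 0xc5, 0xe4, 0xfd, 0xe4, 0xdb]
t1 = [0x79, 0xf4, 0xf4, 0xc5, 0xcf, 0xfd, 0xe4, 0xdb]
t2 = [0xf4, 0xf4, 0xdb, 0xc5, 0xc5, 0xf4, 0xfd, 0xf4]
t3 = [0x79, 0xf4, 0xf4, 0xc5, 0xcf, 0xf4, 0xfd, 0xdb]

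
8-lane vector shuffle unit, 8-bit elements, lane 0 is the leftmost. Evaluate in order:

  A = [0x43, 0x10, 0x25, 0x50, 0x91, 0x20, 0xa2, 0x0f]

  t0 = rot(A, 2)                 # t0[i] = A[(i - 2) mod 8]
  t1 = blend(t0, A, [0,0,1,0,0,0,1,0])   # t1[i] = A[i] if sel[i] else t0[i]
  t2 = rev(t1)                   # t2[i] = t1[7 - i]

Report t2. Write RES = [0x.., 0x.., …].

  t0: a2 0f 43 10 25 50 91 20
  t1: a2 0f 25 10 25 50 a2 20
  t2: 20 a2 50 25 10 25 0f a2

RES = [0x20, 0xa2, 0x50, 0x25, 0x10, 0x25, 0x0f, 0xa2]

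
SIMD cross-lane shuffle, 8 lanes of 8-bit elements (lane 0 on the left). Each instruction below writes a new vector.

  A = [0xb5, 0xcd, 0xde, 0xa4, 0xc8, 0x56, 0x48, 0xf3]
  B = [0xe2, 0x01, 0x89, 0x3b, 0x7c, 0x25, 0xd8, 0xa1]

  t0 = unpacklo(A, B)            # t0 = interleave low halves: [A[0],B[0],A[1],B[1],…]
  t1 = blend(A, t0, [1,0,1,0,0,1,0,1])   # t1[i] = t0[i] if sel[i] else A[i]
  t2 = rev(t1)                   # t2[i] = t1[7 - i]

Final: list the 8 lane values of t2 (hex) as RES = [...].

→ t0 |b5|e2|cd|01|de|89|a4|3b|
→ t1 |b5|cd|cd|a4|c8|89|48|3b|
→ t2 |3b|48|89|c8|a4|cd|cd|b5|

RES = [ 0x3b  0x48  0x89  0xc8  0xa4  0xcd  0xcd  0xb5 ]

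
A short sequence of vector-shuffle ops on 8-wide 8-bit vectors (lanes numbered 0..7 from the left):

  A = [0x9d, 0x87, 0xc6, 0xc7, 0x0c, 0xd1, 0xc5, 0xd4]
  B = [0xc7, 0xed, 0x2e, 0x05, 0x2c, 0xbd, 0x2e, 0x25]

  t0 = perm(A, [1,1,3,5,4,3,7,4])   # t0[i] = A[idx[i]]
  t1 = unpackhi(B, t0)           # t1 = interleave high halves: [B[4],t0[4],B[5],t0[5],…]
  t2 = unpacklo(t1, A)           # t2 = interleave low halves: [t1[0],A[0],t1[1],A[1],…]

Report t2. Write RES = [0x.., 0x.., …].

t0 = [0x87, 0x87, 0xc7, 0xd1, 0x0c, 0xc7, 0xd4, 0x0c]
t1 = [0x2c, 0x0c, 0xbd, 0xc7, 0x2e, 0xd4, 0x25, 0x0c]
t2 = [0x2c, 0x9d, 0x0c, 0x87, 0xbd, 0xc6, 0xc7, 0xc7]

RES = [0x2c, 0x9d, 0x0c, 0x87, 0xbd, 0xc6, 0xc7, 0xc7]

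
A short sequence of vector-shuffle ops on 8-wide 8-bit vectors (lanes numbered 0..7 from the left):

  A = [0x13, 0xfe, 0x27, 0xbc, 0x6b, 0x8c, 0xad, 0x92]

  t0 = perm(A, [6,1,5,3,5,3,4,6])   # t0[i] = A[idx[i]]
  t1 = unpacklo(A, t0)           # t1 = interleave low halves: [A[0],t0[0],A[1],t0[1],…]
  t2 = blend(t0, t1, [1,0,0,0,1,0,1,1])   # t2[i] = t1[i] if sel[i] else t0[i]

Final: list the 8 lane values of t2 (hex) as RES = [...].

→ t0 |ad|fe|8c|bc|8c|bc|6b|ad|
→ t1 |13|ad|fe|fe|27|8c|bc|bc|
→ t2 |13|fe|8c|bc|27|bc|bc|bc|

RES = [ 0x13  0xfe  0x8c  0xbc  0x27  0xbc  0xbc  0xbc ]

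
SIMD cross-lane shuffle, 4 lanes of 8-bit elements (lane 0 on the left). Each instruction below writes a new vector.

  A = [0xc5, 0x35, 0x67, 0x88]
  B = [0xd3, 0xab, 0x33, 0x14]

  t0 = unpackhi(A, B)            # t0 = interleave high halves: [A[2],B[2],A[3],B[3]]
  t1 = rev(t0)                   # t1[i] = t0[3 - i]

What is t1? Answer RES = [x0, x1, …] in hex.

RES = [0x14, 0x88, 0x33, 0x67]

  t0: 67 33 88 14
  t1: 14 88 33 67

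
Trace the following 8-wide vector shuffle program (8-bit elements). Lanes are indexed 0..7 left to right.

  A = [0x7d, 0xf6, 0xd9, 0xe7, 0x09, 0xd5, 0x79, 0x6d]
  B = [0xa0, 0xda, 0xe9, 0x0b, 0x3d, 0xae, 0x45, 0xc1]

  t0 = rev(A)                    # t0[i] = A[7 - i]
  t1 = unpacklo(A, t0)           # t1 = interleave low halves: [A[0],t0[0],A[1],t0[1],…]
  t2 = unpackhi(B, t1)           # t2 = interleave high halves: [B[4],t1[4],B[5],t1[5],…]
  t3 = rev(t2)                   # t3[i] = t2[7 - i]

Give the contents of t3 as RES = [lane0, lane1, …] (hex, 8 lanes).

  t0: 6d 79 d5 09 e7 d9 f6 7d
  t1: 7d 6d f6 79 d9 d5 e7 09
  t2: 3d d9 ae d5 45 e7 c1 09
  t3: 09 c1 e7 45 d5 ae d9 3d

RES = [0x09, 0xc1, 0xe7, 0x45, 0xd5, 0xae, 0xd9, 0x3d]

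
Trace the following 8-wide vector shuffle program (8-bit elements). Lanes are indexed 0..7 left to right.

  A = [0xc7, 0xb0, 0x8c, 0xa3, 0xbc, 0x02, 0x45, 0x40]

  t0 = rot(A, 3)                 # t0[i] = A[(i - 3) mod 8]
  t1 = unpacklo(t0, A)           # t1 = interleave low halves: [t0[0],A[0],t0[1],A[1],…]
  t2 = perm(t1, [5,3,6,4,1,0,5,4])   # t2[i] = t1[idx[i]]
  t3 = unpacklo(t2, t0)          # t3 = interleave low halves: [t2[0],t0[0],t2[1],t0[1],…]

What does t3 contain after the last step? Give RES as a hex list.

  t0: 02 45 40 c7 b0 8c a3 bc
  t1: 02 c7 45 b0 40 8c c7 a3
  t2: 8c b0 c7 40 c7 02 8c 40
  t3: 8c 02 b0 45 c7 40 40 c7

RES = [ 0x8c  0x02  0xb0  0x45  0xc7  0x40  0x40  0xc7 ]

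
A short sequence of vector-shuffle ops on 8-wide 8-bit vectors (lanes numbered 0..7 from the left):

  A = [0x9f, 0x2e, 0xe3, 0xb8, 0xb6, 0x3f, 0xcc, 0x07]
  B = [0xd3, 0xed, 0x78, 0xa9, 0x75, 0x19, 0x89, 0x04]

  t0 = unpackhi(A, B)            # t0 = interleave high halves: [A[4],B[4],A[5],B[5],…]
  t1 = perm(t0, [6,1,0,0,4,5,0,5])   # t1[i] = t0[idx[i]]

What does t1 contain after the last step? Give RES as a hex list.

RES = [0x07, 0x75, 0xb6, 0xb6, 0xcc, 0x89, 0xb6, 0x89]

  t0: b6 75 3f 19 cc 89 07 04
  t1: 07 75 b6 b6 cc 89 b6 89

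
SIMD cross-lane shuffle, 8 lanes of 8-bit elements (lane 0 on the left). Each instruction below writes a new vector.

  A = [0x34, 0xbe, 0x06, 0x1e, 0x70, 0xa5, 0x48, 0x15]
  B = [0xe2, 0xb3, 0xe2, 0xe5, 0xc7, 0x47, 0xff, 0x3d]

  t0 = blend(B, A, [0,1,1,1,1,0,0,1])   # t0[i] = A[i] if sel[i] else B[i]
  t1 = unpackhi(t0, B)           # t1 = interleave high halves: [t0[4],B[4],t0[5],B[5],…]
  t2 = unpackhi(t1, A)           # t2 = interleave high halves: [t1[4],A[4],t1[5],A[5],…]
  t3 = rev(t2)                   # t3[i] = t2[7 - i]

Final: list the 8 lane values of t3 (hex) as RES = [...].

RES = [0x15, 0x3d, 0x48, 0x15, 0xa5, 0xff, 0x70, 0xff]

t0 = [0xe2, 0xbe, 0x06, 0x1e, 0x70, 0x47, 0xff, 0x15]
t1 = [0x70, 0xc7, 0x47, 0x47, 0xff, 0xff, 0x15, 0x3d]
t2 = [0xff, 0x70, 0xff, 0xa5, 0x15, 0x48, 0x3d, 0x15]
t3 = [0x15, 0x3d, 0x48, 0x15, 0xa5, 0xff, 0x70, 0xff]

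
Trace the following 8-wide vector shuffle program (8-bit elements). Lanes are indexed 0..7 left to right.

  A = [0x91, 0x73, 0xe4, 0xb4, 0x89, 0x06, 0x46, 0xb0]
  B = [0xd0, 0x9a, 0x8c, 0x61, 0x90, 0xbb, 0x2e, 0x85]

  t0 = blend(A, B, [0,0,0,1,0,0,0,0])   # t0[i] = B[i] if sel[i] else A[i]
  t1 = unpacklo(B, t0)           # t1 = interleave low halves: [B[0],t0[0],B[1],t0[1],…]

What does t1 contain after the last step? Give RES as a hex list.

RES = [0xd0, 0x91, 0x9a, 0x73, 0x8c, 0xe4, 0x61, 0x61]

  t0: 91 73 e4 61 89 06 46 b0
  t1: d0 91 9a 73 8c e4 61 61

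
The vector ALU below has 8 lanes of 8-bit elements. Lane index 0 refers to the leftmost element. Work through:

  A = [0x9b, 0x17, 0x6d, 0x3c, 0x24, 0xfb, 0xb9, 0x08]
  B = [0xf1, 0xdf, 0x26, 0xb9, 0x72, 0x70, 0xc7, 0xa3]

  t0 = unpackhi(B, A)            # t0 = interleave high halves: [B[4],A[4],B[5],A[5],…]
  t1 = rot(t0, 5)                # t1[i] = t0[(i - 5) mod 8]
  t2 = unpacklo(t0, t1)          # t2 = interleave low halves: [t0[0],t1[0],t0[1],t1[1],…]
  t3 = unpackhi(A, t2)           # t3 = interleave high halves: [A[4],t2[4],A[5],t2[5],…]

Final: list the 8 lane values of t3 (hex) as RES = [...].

t0 = [0x72, 0x24, 0x70, 0xfb, 0xc7, 0xb9, 0xa3, 0x08]
t1 = [0xfb, 0xc7, 0xb9, 0xa3, 0x08, 0x72, 0x24, 0x70]
t2 = [0x72, 0xfb, 0x24, 0xc7, 0x70, 0xb9, 0xfb, 0xa3]
t3 = [0x24, 0x70, 0xfb, 0xb9, 0xb9, 0xfb, 0x08, 0xa3]

RES = [ 0x24  0x70  0xfb  0xb9  0xb9  0xfb  0x08  0xa3 ]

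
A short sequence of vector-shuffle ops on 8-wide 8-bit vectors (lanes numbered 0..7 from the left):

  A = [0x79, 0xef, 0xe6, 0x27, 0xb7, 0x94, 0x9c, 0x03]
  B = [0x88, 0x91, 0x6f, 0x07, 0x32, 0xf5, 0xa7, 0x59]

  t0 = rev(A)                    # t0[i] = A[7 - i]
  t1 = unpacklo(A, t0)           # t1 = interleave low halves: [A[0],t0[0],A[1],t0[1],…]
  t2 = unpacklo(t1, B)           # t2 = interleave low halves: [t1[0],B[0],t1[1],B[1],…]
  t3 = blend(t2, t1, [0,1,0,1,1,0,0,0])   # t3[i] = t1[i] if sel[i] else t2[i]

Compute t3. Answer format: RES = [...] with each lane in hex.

→ t0 |03|9c|94|b7|27|e6|ef|79|
→ t1 |79|03|ef|9c|e6|94|27|b7|
→ t2 |79|88|03|91|ef|6f|9c|07|
→ t3 |79|03|03|9c|e6|6f|9c|07|

RES = [ 0x79  0x03  0x03  0x9c  0xe6  0x6f  0x9c  0x07 ]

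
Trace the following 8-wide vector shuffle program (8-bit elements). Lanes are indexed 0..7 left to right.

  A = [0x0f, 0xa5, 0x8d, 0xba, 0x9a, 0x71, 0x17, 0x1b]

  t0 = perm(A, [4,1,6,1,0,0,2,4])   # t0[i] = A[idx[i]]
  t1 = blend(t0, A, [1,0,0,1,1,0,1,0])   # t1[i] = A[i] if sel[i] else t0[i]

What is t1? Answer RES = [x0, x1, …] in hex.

t0 = [0x9a, 0xa5, 0x17, 0xa5, 0x0f, 0x0f, 0x8d, 0x9a]
t1 = [0x0f, 0xa5, 0x17, 0xba, 0x9a, 0x0f, 0x17, 0x9a]

RES = [0x0f, 0xa5, 0x17, 0xba, 0x9a, 0x0f, 0x17, 0x9a]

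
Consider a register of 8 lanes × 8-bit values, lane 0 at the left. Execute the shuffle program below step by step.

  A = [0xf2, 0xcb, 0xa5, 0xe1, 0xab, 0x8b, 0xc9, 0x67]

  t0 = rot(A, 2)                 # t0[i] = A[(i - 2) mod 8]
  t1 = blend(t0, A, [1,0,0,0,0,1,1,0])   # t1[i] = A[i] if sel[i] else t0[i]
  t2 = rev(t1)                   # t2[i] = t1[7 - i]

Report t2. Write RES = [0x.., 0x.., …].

RES = [ 0x8b  0xc9  0x8b  0xa5  0xcb  0xf2  0x67  0xf2 ]

t0 = [0xc9, 0x67, 0xf2, 0xcb, 0xa5, 0xe1, 0xab, 0x8b]
t1 = [0xf2, 0x67, 0xf2, 0xcb, 0xa5, 0x8b, 0xc9, 0x8b]
t2 = [0x8b, 0xc9, 0x8b, 0xa5, 0xcb, 0xf2, 0x67, 0xf2]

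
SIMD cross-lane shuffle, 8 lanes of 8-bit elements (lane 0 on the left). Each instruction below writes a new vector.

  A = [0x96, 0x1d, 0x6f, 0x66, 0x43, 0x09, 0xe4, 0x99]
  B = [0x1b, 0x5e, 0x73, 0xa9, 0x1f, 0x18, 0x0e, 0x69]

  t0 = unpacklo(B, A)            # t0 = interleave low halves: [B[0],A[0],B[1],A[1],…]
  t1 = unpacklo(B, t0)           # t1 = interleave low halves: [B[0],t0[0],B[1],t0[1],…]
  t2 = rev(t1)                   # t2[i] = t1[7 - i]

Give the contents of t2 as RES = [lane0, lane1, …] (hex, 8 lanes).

  t0: 1b 96 5e 1d 73 6f a9 66
  t1: 1b 1b 5e 96 73 5e a9 1d
  t2: 1d a9 5e 73 96 5e 1b 1b

RES = [ 0x1d  0xa9  0x5e  0x73  0x96  0x5e  0x1b  0x1b ]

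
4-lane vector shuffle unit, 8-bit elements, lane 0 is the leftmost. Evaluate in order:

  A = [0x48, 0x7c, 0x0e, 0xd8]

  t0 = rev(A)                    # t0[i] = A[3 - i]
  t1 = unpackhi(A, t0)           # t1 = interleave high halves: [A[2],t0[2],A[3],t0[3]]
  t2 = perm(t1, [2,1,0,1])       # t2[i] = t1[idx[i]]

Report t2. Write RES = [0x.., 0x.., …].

→ t0 |d8|0e|7c|48|
→ t1 |0e|7c|d8|48|
→ t2 |d8|7c|0e|7c|

RES = [0xd8, 0x7c, 0x0e, 0x7c]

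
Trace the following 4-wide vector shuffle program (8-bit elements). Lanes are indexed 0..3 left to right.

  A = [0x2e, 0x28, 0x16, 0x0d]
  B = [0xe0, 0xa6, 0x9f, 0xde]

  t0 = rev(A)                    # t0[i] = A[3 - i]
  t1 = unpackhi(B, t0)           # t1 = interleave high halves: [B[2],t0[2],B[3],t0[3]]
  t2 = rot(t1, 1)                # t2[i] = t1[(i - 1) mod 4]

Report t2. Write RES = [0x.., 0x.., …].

t0 = [0x0d, 0x16, 0x28, 0x2e]
t1 = [0x9f, 0x28, 0xde, 0x2e]
t2 = [0x2e, 0x9f, 0x28, 0xde]

RES = [ 0x2e  0x9f  0x28  0xde ]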